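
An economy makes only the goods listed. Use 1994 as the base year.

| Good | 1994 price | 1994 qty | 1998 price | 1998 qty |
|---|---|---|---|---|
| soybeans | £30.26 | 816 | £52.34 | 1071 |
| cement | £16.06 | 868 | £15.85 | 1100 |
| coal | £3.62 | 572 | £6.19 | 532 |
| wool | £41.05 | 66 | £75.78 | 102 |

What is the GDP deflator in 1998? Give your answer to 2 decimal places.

Nominal GDP 1998 = 52.34·1071 + 15.85·1100 + 6.19·532 + 75.78·102 = 84513.78.
Real GDP 1998 (at 1994 prices) = 30.26·1071 + 16.06·1100 + 3.62·532 + 41.05·102 = 56187.40.
Deflator = Nominal/Real × 100 = 84513.78/56187.40 × 100 = 150.414.

150.41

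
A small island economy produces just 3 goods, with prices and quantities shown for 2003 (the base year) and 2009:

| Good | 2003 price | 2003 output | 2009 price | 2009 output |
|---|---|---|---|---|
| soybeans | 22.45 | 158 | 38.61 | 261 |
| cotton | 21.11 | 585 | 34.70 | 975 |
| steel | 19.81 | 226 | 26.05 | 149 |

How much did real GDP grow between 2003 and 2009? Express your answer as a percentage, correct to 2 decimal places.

44.27%

Real GDP 2003 = Nominal GDP 2003 = 22.45·158 + 21.11·585 + 19.81·226 = 20373.51.
Real GDP 2009 (at 2003 prices) = 22.45·261 + 21.11·975 + 19.81·149 = 29393.39.
Real growth = 29393.39/20373.51 − 1 = 0.4427.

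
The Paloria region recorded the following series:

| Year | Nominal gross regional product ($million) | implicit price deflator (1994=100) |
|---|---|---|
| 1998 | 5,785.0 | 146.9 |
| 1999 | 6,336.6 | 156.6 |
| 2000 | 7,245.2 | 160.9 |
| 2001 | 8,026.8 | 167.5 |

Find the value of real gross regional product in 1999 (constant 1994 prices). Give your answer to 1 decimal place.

Real gross regional product 1999 = 6336.6 / 1.566 = 4046.36.

$4,046.4 million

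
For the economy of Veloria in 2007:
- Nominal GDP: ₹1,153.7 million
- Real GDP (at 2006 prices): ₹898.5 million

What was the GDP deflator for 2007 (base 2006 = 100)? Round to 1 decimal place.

128.4

GDP deflator = (Nominal / Real) × 100 = 1153.7 / 898.5 × 100 = 128.40.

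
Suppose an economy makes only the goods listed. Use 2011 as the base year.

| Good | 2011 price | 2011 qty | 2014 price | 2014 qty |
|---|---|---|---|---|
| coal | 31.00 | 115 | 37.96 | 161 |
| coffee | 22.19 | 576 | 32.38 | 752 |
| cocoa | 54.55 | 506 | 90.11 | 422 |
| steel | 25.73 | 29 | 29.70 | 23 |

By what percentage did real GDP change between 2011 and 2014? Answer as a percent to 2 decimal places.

Real GDP 2011 = Nominal GDP 2011 = 31.00·115 + 22.19·576 + 54.55·506 + 25.73·29 = 44694.91.
Real GDP 2014 (at 2011 prices) = 31.00·161 + 22.19·752 + 54.55·422 + 25.73·23 = 45289.77.
Real growth = 45289.77/44694.91 − 1 = 0.0133.

1.33%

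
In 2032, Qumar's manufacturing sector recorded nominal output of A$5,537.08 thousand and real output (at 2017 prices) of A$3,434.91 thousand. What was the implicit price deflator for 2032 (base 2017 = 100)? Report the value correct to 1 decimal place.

161.2

implicit price deflator = (Nominal / Real) × 100 = 5537.08 / 3434.91 × 100 = 161.20.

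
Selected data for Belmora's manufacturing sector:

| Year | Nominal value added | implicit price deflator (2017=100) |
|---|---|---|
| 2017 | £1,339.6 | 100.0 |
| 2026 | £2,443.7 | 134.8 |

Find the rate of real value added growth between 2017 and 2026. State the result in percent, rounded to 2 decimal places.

Real value added 2017 = 1339.6 / 1.000 = 1339.60.
Real value added 2026 = 2443.7 / 1.348 = 1812.83.
Real growth = 1812.83 / 1339.60 − 1 = 0.3533.

35.33%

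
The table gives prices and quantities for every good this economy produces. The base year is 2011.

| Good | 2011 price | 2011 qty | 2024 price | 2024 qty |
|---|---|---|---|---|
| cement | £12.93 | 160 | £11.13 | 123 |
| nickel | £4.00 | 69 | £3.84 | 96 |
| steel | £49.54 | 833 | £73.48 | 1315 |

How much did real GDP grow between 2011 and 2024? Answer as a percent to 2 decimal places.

Real GDP 2011 = Nominal GDP 2011 = 12.93·160 + 4.00·69 + 49.54·833 = 43611.62.
Real GDP 2024 (at 2011 prices) = 12.93·123 + 4.00·96 + 49.54·1315 = 67119.49.
Real growth = 67119.49/43611.62 − 1 = 0.5390.

53.90%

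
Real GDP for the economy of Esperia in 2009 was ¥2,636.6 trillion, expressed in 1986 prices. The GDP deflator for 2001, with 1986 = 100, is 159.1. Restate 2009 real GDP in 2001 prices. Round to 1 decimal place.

¥4,194.8 trillion

Real GDP in 2001 prices = Real GDP in 1986 prices × (P_2001/P_1986) = 2636.6 × 1.591 = 4194.83.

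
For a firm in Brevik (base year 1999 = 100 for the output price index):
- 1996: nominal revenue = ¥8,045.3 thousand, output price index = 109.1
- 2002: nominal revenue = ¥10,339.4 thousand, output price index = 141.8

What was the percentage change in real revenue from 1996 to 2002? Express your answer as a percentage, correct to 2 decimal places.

-1.12%

Real revenue 1996 = 8045.3 / 1.091 = 7374.24.
Real revenue 2002 = 10339.4 / 1.418 = 7291.54.
Real growth = 7291.54 / 7374.24 − 1 = -0.0112.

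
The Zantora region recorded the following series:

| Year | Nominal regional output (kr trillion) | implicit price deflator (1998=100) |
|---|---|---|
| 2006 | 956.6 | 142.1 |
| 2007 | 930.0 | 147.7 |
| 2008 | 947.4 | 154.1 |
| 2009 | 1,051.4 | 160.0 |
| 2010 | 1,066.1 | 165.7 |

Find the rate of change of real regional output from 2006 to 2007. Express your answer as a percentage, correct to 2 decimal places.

-6.47%

Real regional output 2006 = 956.6/1.421 = 673.19.
Real regional output 2007 = 930.0/1.477 = 629.65.
Change = 629.65/673.19 − 1 = -0.0647.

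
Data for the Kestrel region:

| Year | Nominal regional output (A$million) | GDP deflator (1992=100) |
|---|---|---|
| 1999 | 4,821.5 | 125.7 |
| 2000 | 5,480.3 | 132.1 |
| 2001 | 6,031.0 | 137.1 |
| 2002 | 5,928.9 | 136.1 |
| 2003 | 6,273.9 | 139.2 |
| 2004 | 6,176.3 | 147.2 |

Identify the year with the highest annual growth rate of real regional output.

2000: real = 5480.3/1.321 = 4148.60; growth vs 1999 (3835.72) = 8.16%.
2001: real = 6031.0/1.371 = 4398.98; growth vs 2000 (4148.60) = 6.04%.
2002: real = 5928.9/1.361 = 4356.28; growth vs 2001 (4398.98) = -0.97%.
2003: real = 6273.9/1.392 = 4507.11; growth vs 2002 (4356.28) = 3.46%.
2004: real = 6176.3/1.472 = 4195.86; growth vs 2003 (4507.11) = -6.91%.

2000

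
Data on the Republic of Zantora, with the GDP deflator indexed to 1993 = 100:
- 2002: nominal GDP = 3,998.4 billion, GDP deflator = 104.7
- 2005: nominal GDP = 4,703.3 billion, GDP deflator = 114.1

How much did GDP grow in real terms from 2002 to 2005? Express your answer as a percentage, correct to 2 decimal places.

Deflate each year: 2002 → 3998.4/1.047 = 3818.91; 2005 → 4703.3/1.141 = 4122.09.
So real GDP changed by 4122.09/3818.91 − 1 = 0.0794, i.e. 7.94%.

7.94%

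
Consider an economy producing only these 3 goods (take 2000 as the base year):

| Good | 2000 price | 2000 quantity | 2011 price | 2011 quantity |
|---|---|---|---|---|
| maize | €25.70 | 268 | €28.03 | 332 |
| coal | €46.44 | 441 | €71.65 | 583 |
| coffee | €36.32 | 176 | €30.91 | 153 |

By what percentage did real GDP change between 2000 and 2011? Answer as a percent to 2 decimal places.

21.93%

Real GDP 2000 = Nominal GDP 2000 = 25.70·268 + 46.44·441 + 36.32·176 = 33759.96.
Real GDP 2011 (at 2000 prices) = 25.70·332 + 46.44·583 + 36.32·153 = 41163.88.
Real growth = 41163.88/33759.96 − 1 = 0.2193.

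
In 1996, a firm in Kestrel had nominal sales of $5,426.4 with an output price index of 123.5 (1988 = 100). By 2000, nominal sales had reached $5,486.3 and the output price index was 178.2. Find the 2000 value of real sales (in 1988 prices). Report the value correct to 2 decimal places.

Real sales = Nominal / (output price index/100) = 5486.3 / 1.782 = 3078.73.

$3,078.73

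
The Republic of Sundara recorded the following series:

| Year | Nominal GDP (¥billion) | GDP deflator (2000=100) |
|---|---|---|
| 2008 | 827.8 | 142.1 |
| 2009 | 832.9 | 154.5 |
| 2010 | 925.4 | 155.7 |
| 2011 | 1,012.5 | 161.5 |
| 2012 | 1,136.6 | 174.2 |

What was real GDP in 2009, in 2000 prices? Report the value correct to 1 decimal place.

¥539.1 billion

Real GDP 2009 = 832.9 / 1.545 = 539.09.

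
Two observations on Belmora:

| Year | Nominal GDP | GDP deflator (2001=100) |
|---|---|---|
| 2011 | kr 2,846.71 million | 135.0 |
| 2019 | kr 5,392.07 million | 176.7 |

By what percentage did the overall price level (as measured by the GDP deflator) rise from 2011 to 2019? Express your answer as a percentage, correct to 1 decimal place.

30.9%

Price-level change = 176.7 / 135.0 − 1 = 0.3089.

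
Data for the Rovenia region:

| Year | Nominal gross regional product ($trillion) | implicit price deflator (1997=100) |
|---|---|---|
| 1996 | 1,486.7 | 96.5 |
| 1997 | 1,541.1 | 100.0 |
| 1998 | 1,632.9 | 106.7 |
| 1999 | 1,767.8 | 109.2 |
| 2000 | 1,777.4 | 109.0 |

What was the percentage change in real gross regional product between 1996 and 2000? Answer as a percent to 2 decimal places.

5.84%

Real gross regional product 1996 = 1486.7/0.965 = 1540.62.
Real gross regional product 2000 = 1777.4/1.090 = 1630.64.
Change = 1630.64/1540.62 − 1 = 0.0584.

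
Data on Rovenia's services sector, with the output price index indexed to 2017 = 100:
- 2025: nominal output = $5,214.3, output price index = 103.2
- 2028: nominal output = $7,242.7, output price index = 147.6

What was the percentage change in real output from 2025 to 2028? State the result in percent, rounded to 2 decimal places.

Deflate each year: 2025 → 5214.3/1.032 = 5052.62; 2028 → 7242.7/1.476 = 4906.98.
So real output changed by 4906.98/5052.62 − 1 = -0.0288, i.e. -2.88%.

-2.88%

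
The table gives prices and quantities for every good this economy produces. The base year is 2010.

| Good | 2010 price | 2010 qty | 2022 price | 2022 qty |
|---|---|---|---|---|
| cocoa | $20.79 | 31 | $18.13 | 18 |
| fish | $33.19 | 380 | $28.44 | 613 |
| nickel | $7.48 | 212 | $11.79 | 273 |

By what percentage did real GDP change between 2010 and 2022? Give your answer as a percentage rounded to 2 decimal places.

Real GDP 2010 = Nominal GDP 2010 = 20.79·31 + 33.19·380 + 7.48·212 = 14842.45.
Real GDP 2022 (at 2010 prices) = 20.79·18 + 33.19·613 + 7.48·273 = 22761.73.
Real growth = 22761.73/14842.45 − 1 = 0.5336.

53.36%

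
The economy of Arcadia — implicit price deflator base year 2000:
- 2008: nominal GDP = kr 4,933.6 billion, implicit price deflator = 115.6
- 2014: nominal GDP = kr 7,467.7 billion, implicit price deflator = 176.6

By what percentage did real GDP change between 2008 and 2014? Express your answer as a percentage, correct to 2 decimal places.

-0.92%

Deflate each year: 2008 → 4933.6/1.156 = 4267.82; 2014 → 7467.7/1.766 = 4228.60.
So real GDP changed by 4228.60/4267.82 − 1 = -0.0092, i.e. -0.92%.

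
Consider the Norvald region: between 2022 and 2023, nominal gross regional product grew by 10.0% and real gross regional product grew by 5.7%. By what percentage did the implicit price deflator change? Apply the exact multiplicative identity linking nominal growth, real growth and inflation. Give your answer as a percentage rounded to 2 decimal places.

(1 + g_nom) = (1 + g_real)(1 + π), so π = 1.1000 / 1.0570 − 1 = 0.04068.

4.07%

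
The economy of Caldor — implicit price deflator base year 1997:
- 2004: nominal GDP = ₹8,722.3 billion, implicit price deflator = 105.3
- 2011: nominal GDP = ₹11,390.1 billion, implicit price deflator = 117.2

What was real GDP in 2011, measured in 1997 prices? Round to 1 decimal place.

Real GDP = Nominal / (implicit price deflator/100) = 11390.1 / 1.172 = 9718.52.

₹9,718.5 billion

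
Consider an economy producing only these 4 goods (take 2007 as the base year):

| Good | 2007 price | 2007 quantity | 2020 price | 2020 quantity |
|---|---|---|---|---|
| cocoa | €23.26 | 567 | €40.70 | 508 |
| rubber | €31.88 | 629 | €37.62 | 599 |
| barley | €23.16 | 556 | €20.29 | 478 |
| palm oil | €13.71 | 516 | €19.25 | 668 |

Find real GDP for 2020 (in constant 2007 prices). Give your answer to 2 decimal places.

€51140.96

Real GDP 2020 = Σ (p_2007 × q_2020) = 23.26·508 + 31.88·599 + 23.16·478 + 13.71·668 = 51140.96.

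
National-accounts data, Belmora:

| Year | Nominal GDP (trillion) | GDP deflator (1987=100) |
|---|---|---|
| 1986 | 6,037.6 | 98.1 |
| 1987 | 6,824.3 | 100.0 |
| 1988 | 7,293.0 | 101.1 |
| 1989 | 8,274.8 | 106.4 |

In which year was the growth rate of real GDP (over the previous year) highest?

1987: real = 6824.3/1.000 = 6824.30; growth vs 1986 (6154.54) = 10.88%.
1988: real = 7293.0/1.011 = 7213.65; growth vs 1987 (6824.30) = 5.71%.
1989: real = 8274.8/1.064 = 7777.07; growth vs 1988 (7213.65) = 7.81%.

1987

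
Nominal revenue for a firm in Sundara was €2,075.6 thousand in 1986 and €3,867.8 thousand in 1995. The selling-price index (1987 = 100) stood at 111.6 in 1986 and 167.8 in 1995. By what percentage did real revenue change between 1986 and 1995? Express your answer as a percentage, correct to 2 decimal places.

23.93%

Deflate each year: 1986 → 2075.6/1.116 = 1859.86; 1995 → 3867.8/1.678 = 2305.01.
So real revenue changed by 2305.01/1859.86 − 1 = 0.2393, i.e. 23.93%.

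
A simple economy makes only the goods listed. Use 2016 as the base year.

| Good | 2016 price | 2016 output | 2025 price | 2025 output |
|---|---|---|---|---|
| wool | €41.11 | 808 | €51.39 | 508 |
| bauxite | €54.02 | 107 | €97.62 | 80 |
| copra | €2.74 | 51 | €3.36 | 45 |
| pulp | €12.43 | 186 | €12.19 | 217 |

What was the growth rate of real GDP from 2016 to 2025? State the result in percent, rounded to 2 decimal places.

Real GDP 2016 = Nominal GDP 2016 = 41.11·808 + 54.02·107 + 2.74·51 + 12.43·186 = 41448.74.
Real GDP 2025 (at 2016 prices) = 41.11·508 + 54.02·80 + 2.74·45 + 12.43·217 = 28026.09.
Real growth = 28026.09/41448.74 − 1 = -0.3238.

-32.38%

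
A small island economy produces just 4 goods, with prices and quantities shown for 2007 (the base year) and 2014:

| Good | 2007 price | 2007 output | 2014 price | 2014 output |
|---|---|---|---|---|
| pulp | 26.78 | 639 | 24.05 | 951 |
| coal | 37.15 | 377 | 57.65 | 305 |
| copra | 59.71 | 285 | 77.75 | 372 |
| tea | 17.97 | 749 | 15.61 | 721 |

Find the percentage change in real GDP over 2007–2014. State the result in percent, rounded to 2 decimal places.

Real GDP 2007 = Nominal GDP 2007 = 26.78·639 + 37.15·377 + 59.71·285 + 17.97·749 = 61594.85.
Real GDP 2014 (at 2007 prices) = 26.78·951 + 37.15·305 + 59.71·372 + 17.97·721 = 71967.02.
Real growth = 71967.02/61594.85 − 1 = 0.1684.

16.84%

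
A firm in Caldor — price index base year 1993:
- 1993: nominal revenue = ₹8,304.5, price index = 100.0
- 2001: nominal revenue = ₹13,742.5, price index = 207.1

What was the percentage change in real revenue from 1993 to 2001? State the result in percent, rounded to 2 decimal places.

-20.10%

Real revenue 1993 = 8304.5 / 1.000 = 8304.50.
Real revenue 2001 = 13742.5 / 2.071 = 6635.68.
Real growth = 6635.68 / 8304.50 − 1 = -0.2010.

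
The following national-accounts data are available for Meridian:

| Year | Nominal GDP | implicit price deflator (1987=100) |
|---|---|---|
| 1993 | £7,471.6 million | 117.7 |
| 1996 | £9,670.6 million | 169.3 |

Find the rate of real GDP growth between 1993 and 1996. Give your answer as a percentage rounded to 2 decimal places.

Real GDP 1993 = 7471.6 / 1.177 = 6348.00.
Real GDP 1996 = 9670.6 / 1.693 = 5712.11.
Real growth = 5712.11 / 6348.00 − 1 = -0.1002.

-10.02%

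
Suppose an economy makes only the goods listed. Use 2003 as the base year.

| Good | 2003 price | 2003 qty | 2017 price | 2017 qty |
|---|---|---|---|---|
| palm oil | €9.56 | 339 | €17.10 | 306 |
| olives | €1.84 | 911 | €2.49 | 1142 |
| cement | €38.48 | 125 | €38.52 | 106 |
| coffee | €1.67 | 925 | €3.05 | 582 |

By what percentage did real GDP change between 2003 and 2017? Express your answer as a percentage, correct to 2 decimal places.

Real GDP 2003 = Nominal GDP 2003 = 9.56·339 + 1.84·911 + 38.48·125 + 1.67·925 = 11271.83.
Real GDP 2017 (at 2003 prices) = 9.56·306 + 1.84·1142 + 38.48·106 + 1.67·582 = 10077.46.
Real growth = 10077.46/11271.83 − 1 = -0.1060.

-10.60%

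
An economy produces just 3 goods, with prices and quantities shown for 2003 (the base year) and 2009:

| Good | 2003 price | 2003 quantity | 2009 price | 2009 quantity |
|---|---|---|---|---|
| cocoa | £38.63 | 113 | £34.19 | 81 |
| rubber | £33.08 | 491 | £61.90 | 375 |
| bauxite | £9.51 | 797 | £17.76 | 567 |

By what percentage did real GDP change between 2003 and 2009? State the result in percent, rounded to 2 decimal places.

Real GDP 2003 = Nominal GDP 2003 = 38.63·113 + 33.08·491 + 9.51·797 = 28186.94.
Real GDP 2009 (at 2003 prices) = 38.63·81 + 33.08·375 + 9.51·567 = 20926.20.
Real growth = 20926.20/28186.94 − 1 = -0.2576.

-25.76%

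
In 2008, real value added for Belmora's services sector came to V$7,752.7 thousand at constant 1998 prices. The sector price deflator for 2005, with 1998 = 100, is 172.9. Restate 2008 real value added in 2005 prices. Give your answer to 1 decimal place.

Real value added in 2005 prices = Real value added in 1998 prices × (P_2005/P_1998) = 7752.7 × 1.729 = 13404.42.

V$13,404.4 thousand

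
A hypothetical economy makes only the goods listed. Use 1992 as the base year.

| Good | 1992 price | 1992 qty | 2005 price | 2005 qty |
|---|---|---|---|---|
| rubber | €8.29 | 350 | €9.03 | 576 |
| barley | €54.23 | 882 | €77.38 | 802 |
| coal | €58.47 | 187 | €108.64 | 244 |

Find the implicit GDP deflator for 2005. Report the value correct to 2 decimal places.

149.95

Nominal GDP 2005 = 9.03·576 + 77.38·802 + 108.64·244 = 93768.20.
Real GDP 2005 (at 1992 prices) = 8.29·576 + 54.23·802 + 58.47·244 = 62534.18.
Deflator = Nominal/Real × 100 = 93768.20/62534.18 × 100 = 149.947.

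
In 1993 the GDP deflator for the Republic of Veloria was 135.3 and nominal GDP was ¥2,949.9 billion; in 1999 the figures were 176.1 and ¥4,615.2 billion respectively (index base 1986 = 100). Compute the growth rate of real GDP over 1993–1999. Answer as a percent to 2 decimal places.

Deflate each year: 1993 → 2949.9/1.353 = 2180.27; 1999 → 4615.2/1.761 = 2620.78.
So real GDP changed by 2620.78/2180.27 − 1 = 0.2020, i.e. 20.20%.

20.20%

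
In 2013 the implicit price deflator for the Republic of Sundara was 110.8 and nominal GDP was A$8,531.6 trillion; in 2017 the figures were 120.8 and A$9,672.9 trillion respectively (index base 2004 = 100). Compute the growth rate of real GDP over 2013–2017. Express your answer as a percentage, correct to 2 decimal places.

3.99%

Deflate each year: 2013 → 8531.6/1.108 = 7700.00; 2017 → 9672.9/1.208 = 8007.37.
So real GDP changed by 8007.37/7700.00 − 1 = 0.0399, i.e. 3.99%.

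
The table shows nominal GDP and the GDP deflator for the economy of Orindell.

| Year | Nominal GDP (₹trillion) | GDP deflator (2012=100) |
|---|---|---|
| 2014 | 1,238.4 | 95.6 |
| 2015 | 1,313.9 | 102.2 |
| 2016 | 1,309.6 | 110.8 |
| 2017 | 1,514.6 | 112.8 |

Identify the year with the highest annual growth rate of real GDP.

2015: real = 1313.9/1.022 = 1285.62; growth vs 2014 (1295.40) = -0.75%.
2016: real = 1309.6/1.108 = 1181.95; growth vs 2015 (1285.62) = -8.06%.
2017: real = 1514.6/1.128 = 1342.73; growth vs 2016 (1181.95) = 13.60%.

2017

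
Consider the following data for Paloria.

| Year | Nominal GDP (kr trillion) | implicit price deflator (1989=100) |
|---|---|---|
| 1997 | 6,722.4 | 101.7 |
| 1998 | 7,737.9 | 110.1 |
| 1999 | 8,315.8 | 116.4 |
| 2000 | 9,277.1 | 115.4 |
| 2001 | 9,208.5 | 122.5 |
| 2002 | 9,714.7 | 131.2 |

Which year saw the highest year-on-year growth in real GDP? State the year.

1998: real = 7737.9/1.101 = 7028.07; growth vs 1997 (6610.03) = 6.32%.
1999: real = 8315.8/1.164 = 7144.16; growth vs 1998 (7028.07) = 1.65%.
2000: real = 9277.1/1.154 = 8039.08; growth vs 1999 (7144.16) = 12.53%.
2001: real = 9208.5/1.225 = 7517.14; growth vs 2000 (8039.08) = -6.49%.
2002: real = 9714.7/1.312 = 7404.50; growth vs 2001 (7517.14) = -1.50%.

2000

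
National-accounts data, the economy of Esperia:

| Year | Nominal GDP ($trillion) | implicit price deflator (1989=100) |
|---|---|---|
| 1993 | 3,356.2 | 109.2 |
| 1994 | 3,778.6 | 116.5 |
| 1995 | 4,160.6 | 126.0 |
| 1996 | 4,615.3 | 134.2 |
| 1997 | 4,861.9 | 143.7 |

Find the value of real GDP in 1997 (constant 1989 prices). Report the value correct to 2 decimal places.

$3,383.37 trillion

Real GDP 1997 = 4861.9 / 1.437 = 3383.37.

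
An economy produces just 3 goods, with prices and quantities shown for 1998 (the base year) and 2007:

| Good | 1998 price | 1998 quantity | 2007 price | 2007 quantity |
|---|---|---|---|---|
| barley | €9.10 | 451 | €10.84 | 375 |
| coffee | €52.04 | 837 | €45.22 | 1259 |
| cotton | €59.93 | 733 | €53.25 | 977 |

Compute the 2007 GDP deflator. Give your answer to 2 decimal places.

88.66

Nominal GDP 2007 = 10.84·375 + 45.22·1259 + 53.25·977 = 113022.23.
Real GDP 2007 (at 1998 prices) = 9.10·375 + 52.04·1259 + 59.93·977 = 127482.47.
Deflator = Nominal/Real × 100 = 113022.23/127482.47 × 100 = 88.657.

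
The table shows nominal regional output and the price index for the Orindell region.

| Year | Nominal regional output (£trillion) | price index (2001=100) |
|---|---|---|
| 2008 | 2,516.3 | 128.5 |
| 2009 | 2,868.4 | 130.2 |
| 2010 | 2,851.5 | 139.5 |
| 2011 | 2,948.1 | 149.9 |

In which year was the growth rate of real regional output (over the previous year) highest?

2009: real = 2868.4/1.302 = 2203.07; growth vs 2008 (1958.21) = 12.50%.
2010: real = 2851.5/1.395 = 2044.09; growth vs 2009 (2203.07) = -7.22%.
2011: real = 2948.1/1.499 = 1966.71; growth vs 2010 (2044.09) = -3.79%.

2009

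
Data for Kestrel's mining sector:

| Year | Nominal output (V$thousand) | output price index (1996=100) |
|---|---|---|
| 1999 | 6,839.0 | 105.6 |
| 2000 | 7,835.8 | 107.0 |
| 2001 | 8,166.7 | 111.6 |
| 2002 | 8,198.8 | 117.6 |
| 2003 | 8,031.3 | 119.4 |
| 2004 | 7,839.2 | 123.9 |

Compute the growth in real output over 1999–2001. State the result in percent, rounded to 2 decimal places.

12.99%

Real output 1999 = 6839.0/1.056 = 6476.33.
Real output 2001 = 8166.7/1.116 = 7317.83.
Change = 7317.83/6476.33 − 1 = 0.1299.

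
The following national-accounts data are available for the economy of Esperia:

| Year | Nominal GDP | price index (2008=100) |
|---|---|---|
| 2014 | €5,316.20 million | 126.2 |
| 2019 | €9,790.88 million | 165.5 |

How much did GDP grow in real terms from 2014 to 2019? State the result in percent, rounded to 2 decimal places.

Real GDP 2014 = 5316.20 / 1.262 = 4212.52.
Real GDP 2019 = 9790.88 / 1.655 = 5915.94.
Real growth = 5915.94 / 4212.52 − 1 = 0.4044.

40.44%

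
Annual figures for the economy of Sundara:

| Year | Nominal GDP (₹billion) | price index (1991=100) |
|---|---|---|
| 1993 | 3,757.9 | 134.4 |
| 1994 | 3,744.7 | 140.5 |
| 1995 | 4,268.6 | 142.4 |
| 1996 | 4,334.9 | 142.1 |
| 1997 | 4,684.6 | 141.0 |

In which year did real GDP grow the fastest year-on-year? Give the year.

1994: real = 3744.7/1.405 = 2665.27; growth vs 1993 (2796.06) = -4.68%.
1995: real = 4268.6/1.424 = 2997.61; growth vs 1994 (2665.27) = 12.47%.
1996: real = 4334.9/1.421 = 3050.60; growth vs 1995 (2997.61) = 1.77%.
1997: real = 4684.6/1.410 = 3322.41; growth vs 1996 (3050.60) = 8.91%.

1995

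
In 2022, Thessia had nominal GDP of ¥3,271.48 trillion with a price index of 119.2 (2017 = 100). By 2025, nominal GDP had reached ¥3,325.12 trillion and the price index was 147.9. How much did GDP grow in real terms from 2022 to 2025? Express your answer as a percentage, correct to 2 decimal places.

-18.08%

Deflate each year: 2022 → 3271.48/1.192 = 2744.53; 2025 → 3325.12/1.479 = 2248.22.
So real GDP changed by 2248.22/2744.53 − 1 = -0.1808, i.e. -18.08%.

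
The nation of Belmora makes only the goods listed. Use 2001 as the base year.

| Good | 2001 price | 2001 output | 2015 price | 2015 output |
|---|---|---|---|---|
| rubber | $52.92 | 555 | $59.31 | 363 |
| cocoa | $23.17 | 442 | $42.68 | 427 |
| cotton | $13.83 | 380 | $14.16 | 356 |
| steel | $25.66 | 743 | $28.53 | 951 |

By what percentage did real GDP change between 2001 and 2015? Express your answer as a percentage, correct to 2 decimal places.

-8.61%

Real GDP 2001 = Nominal GDP 2001 = 52.92·555 + 23.17·442 + 13.83·380 + 25.66·743 = 63932.52.
Real GDP 2015 (at 2001 prices) = 52.92·363 + 23.17·427 + 13.83·356 + 25.66·951 = 58429.69.
Real growth = 58429.69/63932.52 − 1 = -0.0861.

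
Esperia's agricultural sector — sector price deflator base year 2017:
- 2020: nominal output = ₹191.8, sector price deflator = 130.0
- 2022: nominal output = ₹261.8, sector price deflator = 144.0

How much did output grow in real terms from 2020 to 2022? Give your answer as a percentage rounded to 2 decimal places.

Real output 2020 = 191.8 / 1.300 = 147.54.
Real output 2022 = 261.8 / 1.440 = 181.81.
Real growth = 181.81 / 147.54 − 1 = 0.2323.

23.23%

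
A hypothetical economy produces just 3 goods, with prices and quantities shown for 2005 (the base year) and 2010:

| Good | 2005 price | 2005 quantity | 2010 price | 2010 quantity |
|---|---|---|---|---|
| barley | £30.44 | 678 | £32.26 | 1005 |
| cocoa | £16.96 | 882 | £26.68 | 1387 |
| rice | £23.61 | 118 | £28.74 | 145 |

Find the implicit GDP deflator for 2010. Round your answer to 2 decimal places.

127.90

Nominal GDP 2010 = 32.26·1005 + 26.68·1387 + 28.74·145 = 73593.76.
Real GDP 2010 (at 2005 prices) = 30.44·1005 + 16.96·1387 + 23.61·145 = 57539.17.
Deflator = Nominal/Real × 100 = 73593.76/57539.17 × 100 = 127.902.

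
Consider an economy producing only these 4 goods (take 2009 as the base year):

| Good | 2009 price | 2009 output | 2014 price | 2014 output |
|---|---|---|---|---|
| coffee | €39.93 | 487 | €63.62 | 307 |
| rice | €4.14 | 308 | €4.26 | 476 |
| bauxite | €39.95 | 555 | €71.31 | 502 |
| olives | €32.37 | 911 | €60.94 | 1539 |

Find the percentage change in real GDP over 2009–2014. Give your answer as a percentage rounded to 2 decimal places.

16.19%

Real GDP 2009 = Nominal GDP 2009 = 39.93·487 + 4.14·308 + 39.95·555 + 32.37·911 = 72382.35.
Real GDP 2014 (at 2009 prices) = 39.93·307 + 4.14·476 + 39.95·502 + 32.37·1539 = 84101.48.
Real growth = 84101.48/72382.35 − 1 = 0.1619.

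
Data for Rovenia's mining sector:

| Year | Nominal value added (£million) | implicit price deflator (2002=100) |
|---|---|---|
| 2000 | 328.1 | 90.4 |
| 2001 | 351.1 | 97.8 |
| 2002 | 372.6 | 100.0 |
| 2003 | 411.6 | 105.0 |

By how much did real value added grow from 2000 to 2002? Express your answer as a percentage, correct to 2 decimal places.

2.66%

Real value added 2000 = 328.1/0.904 = 362.94.
Real value added 2002 = 372.6/1.000 = 372.60.
Change = 372.60/362.94 − 1 = 0.0266.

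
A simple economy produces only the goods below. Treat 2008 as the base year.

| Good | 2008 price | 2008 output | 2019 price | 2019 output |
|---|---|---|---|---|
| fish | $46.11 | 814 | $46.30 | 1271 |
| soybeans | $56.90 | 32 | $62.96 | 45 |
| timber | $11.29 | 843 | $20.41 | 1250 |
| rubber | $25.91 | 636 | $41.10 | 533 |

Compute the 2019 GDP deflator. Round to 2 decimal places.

Nominal GDP 2019 = 46.30·1271 + 62.96·45 + 20.41·1250 + 41.10·533 = 109099.30.
Real GDP 2019 (at 2008 prices) = 46.11·1271 + 56.90·45 + 11.29·1250 + 25.91·533 = 89088.84.
Deflator = Nominal/Real × 100 = 109099.30/89088.84 × 100 = 122.461.

122.46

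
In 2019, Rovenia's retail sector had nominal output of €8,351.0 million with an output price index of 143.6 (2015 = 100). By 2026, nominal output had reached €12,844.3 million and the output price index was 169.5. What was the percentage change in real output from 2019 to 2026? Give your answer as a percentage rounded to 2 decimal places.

Real output 2019 = 8351.0 / 1.436 = 5815.46.
Real output 2026 = 12844.3 / 1.695 = 7577.76.
Real growth = 7577.76 / 5815.46 − 1 = 0.3030.

30.30%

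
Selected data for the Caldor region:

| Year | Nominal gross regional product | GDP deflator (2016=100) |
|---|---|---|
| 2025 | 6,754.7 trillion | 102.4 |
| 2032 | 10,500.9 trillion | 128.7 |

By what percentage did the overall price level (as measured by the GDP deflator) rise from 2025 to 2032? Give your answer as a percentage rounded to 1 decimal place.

25.7%

Price-level change = 128.7 / 102.4 − 1 = 0.2568.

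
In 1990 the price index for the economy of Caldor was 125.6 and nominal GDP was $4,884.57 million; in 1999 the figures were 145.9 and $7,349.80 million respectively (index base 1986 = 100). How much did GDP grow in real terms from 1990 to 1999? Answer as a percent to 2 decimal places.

29.53%

Real GDP 1990 = 4884.57 / 1.256 = 3888.99.
Real GDP 1999 = 7349.80 / 1.459 = 5037.56.
Real growth = 5037.56 / 3888.99 − 1 = 0.2953.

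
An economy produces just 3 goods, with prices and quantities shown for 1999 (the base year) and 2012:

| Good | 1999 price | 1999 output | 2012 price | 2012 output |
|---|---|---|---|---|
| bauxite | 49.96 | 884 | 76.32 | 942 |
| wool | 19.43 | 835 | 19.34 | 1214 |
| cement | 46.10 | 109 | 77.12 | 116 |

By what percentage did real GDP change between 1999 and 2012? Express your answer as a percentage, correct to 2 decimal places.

16.18%

Real GDP 1999 = Nominal GDP 1999 = 49.96·884 + 19.43·835 + 46.10·109 = 65413.59.
Real GDP 2012 (at 1999 prices) = 49.96·942 + 19.43·1214 + 46.10·116 = 75997.94.
Real growth = 75997.94/65413.59 − 1 = 0.1618.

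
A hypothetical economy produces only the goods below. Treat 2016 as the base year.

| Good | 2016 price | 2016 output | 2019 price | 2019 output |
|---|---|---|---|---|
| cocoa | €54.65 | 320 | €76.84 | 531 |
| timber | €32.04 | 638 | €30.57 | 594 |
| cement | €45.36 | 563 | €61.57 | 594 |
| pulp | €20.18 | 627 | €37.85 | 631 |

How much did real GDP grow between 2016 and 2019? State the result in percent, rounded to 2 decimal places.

15.25%

Real GDP 2016 = Nominal GDP 2016 = 54.65·320 + 32.04·638 + 45.36·563 + 20.18·627 = 76120.06.
Real GDP 2019 (at 2016 prices) = 54.65·531 + 32.04·594 + 45.36·594 + 20.18·631 = 87728.33.
Real growth = 87728.33/76120.06 − 1 = 0.1525.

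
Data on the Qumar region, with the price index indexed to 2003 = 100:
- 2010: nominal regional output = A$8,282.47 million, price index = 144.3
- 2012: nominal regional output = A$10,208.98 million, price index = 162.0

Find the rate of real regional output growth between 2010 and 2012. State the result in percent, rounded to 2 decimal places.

Real regional output 2010 = 8282.47 / 1.443 = 5739.76.
Real regional output 2012 = 10208.98 / 1.620 = 6301.84.
Real growth = 6301.84 / 5739.76 − 1 = 0.0979.

9.79%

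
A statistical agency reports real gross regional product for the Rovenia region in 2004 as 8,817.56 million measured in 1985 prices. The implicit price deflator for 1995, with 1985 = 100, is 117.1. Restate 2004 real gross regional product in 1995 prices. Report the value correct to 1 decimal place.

10,325.4 million

Real gross regional product in 1995 prices = Real gross regional product in 1985 prices × (P_1995/P_1985) = 8817.56 × 1.171 = 10325.36.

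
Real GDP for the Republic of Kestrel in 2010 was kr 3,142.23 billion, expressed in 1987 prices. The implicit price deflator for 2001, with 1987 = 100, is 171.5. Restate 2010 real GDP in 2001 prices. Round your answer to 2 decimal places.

kr 5,388.92 billion

Real GDP in 2001 prices = Real GDP in 1987 prices × (P_2001/P_1987) = 3142.23 × 1.715 = 5388.92.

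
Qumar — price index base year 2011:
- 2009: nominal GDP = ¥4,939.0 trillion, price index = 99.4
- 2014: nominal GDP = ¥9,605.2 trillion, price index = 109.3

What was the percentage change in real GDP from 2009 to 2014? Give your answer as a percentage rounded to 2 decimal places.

76.86%

Real GDP 2009 = 4939.0 / 0.994 = 4968.81.
Real GDP 2014 = 9605.2 / 1.093 = 8787.92.
Real growth = 8787.92 / 4968.81 − 1 = 0.7686.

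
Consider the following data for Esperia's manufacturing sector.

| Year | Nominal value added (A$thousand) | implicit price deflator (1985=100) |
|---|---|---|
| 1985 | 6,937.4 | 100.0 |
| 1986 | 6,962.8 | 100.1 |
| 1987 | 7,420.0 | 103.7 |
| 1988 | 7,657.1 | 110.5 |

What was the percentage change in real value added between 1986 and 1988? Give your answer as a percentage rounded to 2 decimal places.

-0.38%

Real value added 1986 = 6962.8/1.001 = 6955.84.
Real value added 1988 = 7657.1/1.105 = 6929.50.
Change = 6929.50/6955.84 − 1 = -0.0038.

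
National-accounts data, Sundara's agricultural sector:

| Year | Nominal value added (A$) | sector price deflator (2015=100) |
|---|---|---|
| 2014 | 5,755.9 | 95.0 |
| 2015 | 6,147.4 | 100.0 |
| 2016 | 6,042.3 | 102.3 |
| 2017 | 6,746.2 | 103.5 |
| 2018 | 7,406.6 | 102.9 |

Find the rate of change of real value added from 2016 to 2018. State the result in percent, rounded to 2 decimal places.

Real value added 2016 = 6042.3/1.023 = 5906.45.
Real value added 2018 = 7406.6/1.029 = 7197.86.
Change = 7197.86/5906.45 − 1 = 0.2186.

21.86%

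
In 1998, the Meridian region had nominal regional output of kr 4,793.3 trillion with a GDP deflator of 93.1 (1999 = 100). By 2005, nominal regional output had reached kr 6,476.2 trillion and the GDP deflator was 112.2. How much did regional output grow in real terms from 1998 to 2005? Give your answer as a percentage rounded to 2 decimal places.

12.11%

Deflate each year: 1998 → 4793.3/0.931 = 5148.55; 2005 → 6476.2/1.122 = 5772.01.
So real regional output changed by 5772.01/5148.55 − 1 = 0.1211, i.e. 12.11%.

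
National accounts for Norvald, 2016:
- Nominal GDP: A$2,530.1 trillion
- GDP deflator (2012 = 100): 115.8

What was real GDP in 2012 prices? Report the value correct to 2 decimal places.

A$2,184.89 trillion

Real GDP = Nominal / (GDP deflator/100) = 2530.1 / 1.158 = 2184.89.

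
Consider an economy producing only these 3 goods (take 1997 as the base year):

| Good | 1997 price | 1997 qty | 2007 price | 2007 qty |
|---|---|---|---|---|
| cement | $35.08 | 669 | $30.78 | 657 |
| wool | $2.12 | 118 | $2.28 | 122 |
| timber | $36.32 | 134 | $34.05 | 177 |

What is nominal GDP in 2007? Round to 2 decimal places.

$26527.47

Nominal GDP 2007 = Σ (p_2007 × q_2007) = 30.78·657 + 2.28·122 + 34.05·177 = 26527.47.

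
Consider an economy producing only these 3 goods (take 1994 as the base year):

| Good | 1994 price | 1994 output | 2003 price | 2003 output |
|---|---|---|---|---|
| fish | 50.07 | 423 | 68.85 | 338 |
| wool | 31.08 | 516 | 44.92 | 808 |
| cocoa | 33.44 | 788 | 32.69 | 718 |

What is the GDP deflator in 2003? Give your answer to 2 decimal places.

Nominal GDP 2003 = 68.85·338 + 44.92·808 + 32.69·718 = 83038.08.
Real GDP 2003 (at 1994 prices) = 50.07·338 + 31.08·808 + 33.44·718 = 66046.22.
Deflator = Nominal/Real × 100 = 83038.08/66046.22 × 100 = 125.727.

125.73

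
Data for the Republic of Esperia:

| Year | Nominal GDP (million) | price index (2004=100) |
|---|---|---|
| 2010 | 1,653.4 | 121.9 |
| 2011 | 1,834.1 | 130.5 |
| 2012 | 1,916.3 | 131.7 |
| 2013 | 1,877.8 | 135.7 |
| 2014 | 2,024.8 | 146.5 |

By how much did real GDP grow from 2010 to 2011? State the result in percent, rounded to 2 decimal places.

Real GDP 2010 = 1653.4/1.219 = 1356.36.
Real GDP 2011 = 1834.1/1.305 = 1405.44.
Change = 1405.44/1356.36 − 1 = 0.0362.

3.62%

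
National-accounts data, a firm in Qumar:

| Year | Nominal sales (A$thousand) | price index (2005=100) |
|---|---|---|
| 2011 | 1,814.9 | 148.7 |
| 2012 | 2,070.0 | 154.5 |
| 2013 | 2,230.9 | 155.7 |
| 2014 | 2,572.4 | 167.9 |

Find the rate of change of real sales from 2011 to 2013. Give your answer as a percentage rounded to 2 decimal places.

Real sales 2011 = 1814.9/1.487 = 1220.51.
Real sales 2013 = 2230.9/1.557 = 1432.82.
Change = 1432.82/1220.51 − 1 = 0.1740.

17.40%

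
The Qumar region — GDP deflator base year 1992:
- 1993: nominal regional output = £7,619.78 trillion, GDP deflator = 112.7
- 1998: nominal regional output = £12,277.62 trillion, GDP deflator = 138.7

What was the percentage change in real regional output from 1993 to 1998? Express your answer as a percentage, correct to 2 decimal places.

30.92%

Real regional output 1993 = 7619.78 / 1.127 = 6761.12.
Real regional output 1998 = 12277.62 / 1.387 = 8851.93.
Real growth = 8851.93 / 6761.12 − 1 = 0.3092.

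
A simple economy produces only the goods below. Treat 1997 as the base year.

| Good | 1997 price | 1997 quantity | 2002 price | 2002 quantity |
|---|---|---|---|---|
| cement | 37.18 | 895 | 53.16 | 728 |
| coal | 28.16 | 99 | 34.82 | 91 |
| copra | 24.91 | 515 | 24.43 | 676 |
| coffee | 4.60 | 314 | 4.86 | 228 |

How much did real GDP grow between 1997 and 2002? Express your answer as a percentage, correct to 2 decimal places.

Real GDP 1997 = Nominal GDP 1997 = 37.18·895 + 28.16·99 + 24.91·515 + 4.60·314 = 50336.99.
Real GDP 2002 (at 1997 prices) = 37.18·728 + 28.16·91 + 24.91·676 + 4.60·228 = 47517.56.
Real growth = 47517.56/50336.99 − 1 = -0.0560.

-5.60%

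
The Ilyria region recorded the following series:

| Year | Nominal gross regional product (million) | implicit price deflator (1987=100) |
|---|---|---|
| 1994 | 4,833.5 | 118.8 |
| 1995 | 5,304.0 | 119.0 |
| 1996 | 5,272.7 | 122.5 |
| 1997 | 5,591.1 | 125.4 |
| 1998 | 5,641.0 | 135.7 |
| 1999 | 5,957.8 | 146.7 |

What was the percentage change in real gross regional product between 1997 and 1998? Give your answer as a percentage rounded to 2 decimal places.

-6.77%

Real gross regional product 1997 = 5591.1/1.254 = 4458.61.
Real gross regional product 1998 = 5641.0/1.357 = 4156.96.
Change = 4156.96/4458.61 − 1 = -0.0677.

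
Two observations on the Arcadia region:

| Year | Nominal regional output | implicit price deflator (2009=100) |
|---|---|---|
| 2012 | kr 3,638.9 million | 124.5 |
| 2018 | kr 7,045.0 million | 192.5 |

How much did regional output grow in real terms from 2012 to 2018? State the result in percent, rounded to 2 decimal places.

Real regional output 2012 = 3638.9 / 1.245 = 2922.81.
Real regional output 2018 = 7045.0 / 1.925 = 3659.74.
Real growth = 3659.74 / 2922.81 − 1 = 0.2521.

25.21%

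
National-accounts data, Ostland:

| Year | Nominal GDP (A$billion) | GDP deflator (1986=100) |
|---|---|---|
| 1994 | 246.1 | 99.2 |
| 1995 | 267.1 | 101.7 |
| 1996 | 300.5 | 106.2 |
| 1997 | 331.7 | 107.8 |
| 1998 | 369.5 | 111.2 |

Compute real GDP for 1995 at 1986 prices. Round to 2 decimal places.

A$262.64 billion

Real GDP 1995 = 267.1 / 1.017 = 262.64.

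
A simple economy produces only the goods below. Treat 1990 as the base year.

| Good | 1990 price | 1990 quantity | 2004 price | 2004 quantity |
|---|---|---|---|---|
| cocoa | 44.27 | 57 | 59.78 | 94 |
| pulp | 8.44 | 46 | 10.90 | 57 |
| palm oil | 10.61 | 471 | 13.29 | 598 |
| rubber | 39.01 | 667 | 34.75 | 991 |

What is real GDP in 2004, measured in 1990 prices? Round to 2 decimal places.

49646.15

Real GDP 2004 = Σ (p_1990 × q_2004) = 44.27·94 + 8.44·57 + 10.61·598 + 39.01·991 = 49646.15.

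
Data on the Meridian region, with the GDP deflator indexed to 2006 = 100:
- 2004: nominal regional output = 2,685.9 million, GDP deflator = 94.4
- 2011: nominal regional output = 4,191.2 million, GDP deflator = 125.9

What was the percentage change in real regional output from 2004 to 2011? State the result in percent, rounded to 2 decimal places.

17.00%

Real regional output 2004 = 2685.9 / 0.944 = 2845.23.
Real regional output 2011 = 4191.2 / 1.259 = 3328.99.
Real growth = 3328.99 / 2845.23 − 1 = 0.1700.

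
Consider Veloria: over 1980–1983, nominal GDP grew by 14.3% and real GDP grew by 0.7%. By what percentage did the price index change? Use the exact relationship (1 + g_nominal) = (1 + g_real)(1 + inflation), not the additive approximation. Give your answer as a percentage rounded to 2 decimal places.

13.51%

(1 + g_nom) = (1 + g_real)(1 + π), so π = 1.1430 / 1.0070 − 1 = 0.13505.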